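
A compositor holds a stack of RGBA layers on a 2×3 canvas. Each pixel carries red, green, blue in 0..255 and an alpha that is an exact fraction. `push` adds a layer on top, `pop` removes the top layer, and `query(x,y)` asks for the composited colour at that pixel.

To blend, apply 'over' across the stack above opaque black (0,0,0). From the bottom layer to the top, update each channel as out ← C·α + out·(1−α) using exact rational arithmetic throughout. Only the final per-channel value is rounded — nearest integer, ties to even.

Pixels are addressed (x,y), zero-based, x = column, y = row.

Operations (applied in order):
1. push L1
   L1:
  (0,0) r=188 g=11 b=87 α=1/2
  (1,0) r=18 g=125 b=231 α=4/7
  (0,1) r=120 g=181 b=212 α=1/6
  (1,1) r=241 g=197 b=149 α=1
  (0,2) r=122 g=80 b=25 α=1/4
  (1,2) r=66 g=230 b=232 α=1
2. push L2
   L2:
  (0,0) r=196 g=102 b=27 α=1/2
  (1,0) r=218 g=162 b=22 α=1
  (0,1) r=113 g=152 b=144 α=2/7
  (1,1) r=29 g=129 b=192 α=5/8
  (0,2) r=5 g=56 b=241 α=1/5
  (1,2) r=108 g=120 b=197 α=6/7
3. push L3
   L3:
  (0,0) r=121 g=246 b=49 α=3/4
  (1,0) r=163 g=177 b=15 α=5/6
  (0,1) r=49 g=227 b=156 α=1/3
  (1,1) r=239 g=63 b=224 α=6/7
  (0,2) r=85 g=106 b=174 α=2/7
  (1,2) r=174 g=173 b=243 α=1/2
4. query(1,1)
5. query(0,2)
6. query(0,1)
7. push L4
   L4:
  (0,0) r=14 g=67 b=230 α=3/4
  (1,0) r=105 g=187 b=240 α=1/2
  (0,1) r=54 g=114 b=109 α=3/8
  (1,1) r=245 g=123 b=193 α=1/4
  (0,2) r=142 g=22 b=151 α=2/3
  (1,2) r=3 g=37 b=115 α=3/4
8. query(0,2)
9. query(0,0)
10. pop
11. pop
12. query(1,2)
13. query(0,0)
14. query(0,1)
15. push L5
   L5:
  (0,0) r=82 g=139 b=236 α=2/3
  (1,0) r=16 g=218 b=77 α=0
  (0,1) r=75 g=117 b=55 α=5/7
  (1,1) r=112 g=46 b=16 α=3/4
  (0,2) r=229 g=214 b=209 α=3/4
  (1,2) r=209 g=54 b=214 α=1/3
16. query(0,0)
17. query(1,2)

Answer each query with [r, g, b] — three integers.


at x=1,y=1 over L1,L2,L3:
+L1 (α=1) → [241, 197, 149]
+L2 (α=5/8) → [217/2, 309/2, 1407/8]
+L3 (α=6/7) → [3085/14, 1065/14, 1737/8]
rounded: [220, 76, 217]

query (0,2) [L1,L2,L3] — begin 0,0,0
after L1 α=1/4: [61/2, 20, 25/4]
after L2 α=1/5: [127/5, 136/5, 266/5]
after L3 α=2/7: [297/7, 348/7, 614/7]
= [42, 50, 88]

(0,1) stack=L1,L2,L3; from [0,0,0]:
after L1 α=1/6: [20, 181/6, 106/3]
after L2 α=2/7: [326/7, 2729/42, 1394/21]
after L3 α=1/3: [995/21, 7496/63, 6064/63]
→ [47, 119, 96]

at x=0,y=2 over L1,L2,L3,L4:
after L1 α=1/4: [61/2, 20, 25/4]
after L2 α=1/5: [127/5, 136/5, 266/5]
after L3 α=2/7: [297/7, 348/7, 614/7]
after L4 α=2/3: [2285/21, 656/21, 2728/21]
rounded: [109, 31, 130]

at x=0,y=0 over L1,L2,L3,L4:
L1 α=1/2: [94, 11/2, 87/2]
L2 α=1/2: [145, 215/4, 141/4]
L3 α=3/4: [127, 3167/16, 729/16]
L4 α=3/4: [169/4, 6383/64, 11769/64]
= [42, 100, 184]

(1,2) stack=L1,L2; from [0,0,0]:
+L1 (α=1) → [66, 230, 232]
+L2 (α=6/7) → [102, 950/7, 202]
rounded: [102, 136, 202]

at x=0,y=0 over L1,L2:
+L1 (α=1/2) → [94, 11/2, 87/2]
+L2 (α=1/2) → [145, 215/4, 141/4]
= [145, 54, 35]

(0,1) stack=L1,L2; from [0,0,0]:
after L1 α=1/6: [20, 181/6, 106/3]
after L2 α=2/7: [326/7, 2729/42, 1394/21]
rounded: [47, 65, 66]

query (0,0) [L1,L2,L5] — begin 0,0,0
L1 α=1/2: [94, 11/2, 87/2]
L2 α=1/2: [145, 215/4, 141/4]
L5 α=2/3: [103, 1327/12, 2029/12]
= [103, 111, 169]

at x=1,y=2 over L1,L2,L5:
L1 α=1: [66, 230, 232]
L2 α=6/7: [102, 950/7, 202]
L5 α=1/3: [413/3, 2278/21, 206]
rounded: [138, 108, 206]


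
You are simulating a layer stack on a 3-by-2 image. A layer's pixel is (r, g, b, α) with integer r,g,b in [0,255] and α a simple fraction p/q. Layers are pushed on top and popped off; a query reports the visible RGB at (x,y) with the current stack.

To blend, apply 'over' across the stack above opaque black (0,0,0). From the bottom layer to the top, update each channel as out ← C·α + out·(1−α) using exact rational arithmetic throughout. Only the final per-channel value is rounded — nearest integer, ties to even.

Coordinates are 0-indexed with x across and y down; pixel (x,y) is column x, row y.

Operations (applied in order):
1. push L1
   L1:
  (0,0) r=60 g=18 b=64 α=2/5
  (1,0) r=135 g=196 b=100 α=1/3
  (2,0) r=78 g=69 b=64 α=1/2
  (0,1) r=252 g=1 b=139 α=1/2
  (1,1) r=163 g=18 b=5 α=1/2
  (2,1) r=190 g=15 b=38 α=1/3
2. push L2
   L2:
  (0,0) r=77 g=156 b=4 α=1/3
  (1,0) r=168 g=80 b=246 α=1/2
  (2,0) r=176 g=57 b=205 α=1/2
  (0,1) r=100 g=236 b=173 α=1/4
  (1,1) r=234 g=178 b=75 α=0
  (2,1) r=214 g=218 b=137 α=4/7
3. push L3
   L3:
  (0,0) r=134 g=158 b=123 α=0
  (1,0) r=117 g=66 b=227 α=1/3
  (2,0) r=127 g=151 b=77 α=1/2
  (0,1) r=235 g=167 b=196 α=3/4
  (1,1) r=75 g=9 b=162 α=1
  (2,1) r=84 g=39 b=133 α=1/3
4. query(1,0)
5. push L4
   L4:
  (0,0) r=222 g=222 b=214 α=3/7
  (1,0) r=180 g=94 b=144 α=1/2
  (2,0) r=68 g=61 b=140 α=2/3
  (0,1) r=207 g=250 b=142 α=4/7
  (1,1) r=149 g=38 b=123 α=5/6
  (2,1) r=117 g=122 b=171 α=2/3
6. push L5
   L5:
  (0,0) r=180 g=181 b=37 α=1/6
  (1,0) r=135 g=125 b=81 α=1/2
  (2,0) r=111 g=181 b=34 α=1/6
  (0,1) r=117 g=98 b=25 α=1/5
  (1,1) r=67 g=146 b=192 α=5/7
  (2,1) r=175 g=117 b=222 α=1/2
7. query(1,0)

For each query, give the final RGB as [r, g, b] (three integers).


at x=1,y=0 over L1,L2,L3:
L1 α=1/3: [45, 196/3, 100/3]
L2 α=1/2: [213/2, 218/3, 419/3]
L3 α=1/3: [110, 634/9, 1519/9]
= [110, 70, 169]

query (1,0) [L1,L2,L3,L4,L5] — begin 0,0,0
+L1 (α=1/3) → [45, 196/3, 100/3]
+L2 (α=1/2) → [213/2, 218/3, 419/3]
+L3 (α=1/3) → [110, 634/9, 1519/9]
+L4 (α=1/2) → [145, 740/9, 2815/18]
+L5 (α=1/2) → [140, 1865/18, 4273/36]
= [140, 104, 119]


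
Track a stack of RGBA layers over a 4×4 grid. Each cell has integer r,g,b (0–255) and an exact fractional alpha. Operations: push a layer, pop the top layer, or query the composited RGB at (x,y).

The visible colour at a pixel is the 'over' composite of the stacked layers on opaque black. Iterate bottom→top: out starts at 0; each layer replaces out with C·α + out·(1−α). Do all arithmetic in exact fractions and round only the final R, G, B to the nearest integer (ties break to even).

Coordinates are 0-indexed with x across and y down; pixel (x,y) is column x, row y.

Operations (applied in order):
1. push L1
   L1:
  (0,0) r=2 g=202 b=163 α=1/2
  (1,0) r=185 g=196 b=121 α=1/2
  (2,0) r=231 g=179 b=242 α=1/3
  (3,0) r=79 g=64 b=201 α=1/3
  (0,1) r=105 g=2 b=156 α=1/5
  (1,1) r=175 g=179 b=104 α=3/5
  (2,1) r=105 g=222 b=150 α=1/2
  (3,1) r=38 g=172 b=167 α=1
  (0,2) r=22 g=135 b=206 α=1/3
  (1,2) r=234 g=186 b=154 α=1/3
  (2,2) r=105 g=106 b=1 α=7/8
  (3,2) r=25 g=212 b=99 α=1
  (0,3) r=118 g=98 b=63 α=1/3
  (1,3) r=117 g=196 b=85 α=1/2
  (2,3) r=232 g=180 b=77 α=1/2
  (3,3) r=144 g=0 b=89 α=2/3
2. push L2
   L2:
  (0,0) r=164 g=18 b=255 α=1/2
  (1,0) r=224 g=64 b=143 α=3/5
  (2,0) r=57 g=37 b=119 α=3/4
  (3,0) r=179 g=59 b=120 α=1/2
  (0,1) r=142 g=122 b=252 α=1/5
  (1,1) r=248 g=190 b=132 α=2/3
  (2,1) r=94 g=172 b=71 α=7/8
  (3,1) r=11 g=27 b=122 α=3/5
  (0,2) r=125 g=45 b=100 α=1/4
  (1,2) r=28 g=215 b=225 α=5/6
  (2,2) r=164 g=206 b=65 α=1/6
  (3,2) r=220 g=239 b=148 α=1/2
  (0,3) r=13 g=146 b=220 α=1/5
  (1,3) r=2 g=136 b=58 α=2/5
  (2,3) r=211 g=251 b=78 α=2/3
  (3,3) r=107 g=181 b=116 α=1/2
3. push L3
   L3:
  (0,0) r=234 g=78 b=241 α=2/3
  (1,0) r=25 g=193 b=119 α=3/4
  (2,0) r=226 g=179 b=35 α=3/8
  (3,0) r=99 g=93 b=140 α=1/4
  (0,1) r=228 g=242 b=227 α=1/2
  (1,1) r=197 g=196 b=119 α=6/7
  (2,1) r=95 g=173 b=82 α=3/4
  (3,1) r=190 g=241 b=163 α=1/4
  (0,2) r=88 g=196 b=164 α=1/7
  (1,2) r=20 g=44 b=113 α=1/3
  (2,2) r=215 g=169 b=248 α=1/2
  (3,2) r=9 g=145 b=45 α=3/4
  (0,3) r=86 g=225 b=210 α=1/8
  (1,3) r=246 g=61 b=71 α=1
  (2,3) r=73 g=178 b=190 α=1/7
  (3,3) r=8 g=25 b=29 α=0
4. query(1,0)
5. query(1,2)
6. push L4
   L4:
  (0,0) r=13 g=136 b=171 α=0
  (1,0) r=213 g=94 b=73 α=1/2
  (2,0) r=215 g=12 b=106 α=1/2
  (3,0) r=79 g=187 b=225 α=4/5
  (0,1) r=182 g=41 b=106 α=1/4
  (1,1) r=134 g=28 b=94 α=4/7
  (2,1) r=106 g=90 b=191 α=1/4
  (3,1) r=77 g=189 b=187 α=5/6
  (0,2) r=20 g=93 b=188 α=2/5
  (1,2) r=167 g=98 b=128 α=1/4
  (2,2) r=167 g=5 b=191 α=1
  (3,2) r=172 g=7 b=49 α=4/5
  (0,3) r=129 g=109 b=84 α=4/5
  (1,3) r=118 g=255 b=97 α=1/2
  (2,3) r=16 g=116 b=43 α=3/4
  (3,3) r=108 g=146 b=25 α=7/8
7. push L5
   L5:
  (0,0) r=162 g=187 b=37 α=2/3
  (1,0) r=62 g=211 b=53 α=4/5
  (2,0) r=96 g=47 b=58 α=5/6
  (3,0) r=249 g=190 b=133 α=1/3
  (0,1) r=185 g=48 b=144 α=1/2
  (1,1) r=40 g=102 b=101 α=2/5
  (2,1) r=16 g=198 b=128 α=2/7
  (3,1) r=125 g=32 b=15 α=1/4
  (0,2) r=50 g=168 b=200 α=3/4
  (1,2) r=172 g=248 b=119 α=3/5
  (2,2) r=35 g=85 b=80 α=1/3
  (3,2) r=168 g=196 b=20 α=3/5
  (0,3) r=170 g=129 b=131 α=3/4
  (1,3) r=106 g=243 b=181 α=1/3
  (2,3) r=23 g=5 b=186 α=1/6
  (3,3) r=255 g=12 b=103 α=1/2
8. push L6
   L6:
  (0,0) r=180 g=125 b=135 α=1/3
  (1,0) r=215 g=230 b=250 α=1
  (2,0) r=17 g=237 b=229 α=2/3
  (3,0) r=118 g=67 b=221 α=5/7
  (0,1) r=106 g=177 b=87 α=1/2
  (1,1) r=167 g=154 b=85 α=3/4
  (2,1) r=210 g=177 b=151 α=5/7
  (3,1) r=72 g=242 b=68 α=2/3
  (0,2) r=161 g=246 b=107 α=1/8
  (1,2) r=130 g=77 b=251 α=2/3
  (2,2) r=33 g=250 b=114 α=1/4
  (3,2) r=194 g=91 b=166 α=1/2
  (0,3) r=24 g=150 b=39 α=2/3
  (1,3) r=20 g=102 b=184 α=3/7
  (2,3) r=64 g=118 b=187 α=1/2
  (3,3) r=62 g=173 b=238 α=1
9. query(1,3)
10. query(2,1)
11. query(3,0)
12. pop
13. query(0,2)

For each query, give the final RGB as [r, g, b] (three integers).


at x=1,y=0 over L1,L2,L3:
+L1 (α=1/2) → [185/2, 98, 121/2]
+L2 (α=3/5) → [857/5, 388/5, 110]
+L3 (α=3/4) → [308/5, 3283/20, 467/4]
→ [62, 164, 117]

query (1,2) [L1,L2,L3] — begin 0,0,0
+L1 (α=1/3) → [78, 62, 154/3]
+L2 (α=5/6) → [109/3, 379/2, 3529/18]
+L3 (α=1/3) → [278/9, 141, 4546/27]
= [31, 141, 168]

at x=1,y=3 over L1,L2,L3,L4,L5,L6:
L1 α=1/2: [117/2, 98, 85/2]
L2 α=2/5: [359/10, 566/5, 487/10]
L3 α=1: [246, 61, 71]
L4 α=1/2: [182, 158, 84]
L5 α=1/3: [470/3, 559/3, 349/3]
L6 α=3/7: [2060/21, 3154/21, 436/3]
rounded: [98, 150, 145]

(2,1) stack=L1,L2,L3,L4,L5,L6; from [0,0,0]:
+L1 (α=1/2) → [105/2, 111, 75]
+L2 (α=7/8) → [1421/16, 1315/8, 143/2]
+L3 (α=3/4) → [5981/64, 5467/32, 635/8]
+L4 (α=1/4) → [24727/256, 19281/128, 3433/32]
+L5 (α=2/7) → [131827/1792, 147093/896, 25357/224]
+L6 (α=5/7) → [1072627/6272, 543573/3136, 109917/784]
rounded: [171, 173, 140]

at x=3,y=0 over L1,L2,L3,L4,L5,L6:
after L1 α=1/3: [79/3, 64/3, 67]
after L2 α=1/2: [308/3, 241/6, 187/2]
after L3 α=1/4: [407/4, 427/8, 841/8]
after L4 α=4/5: [1671/20, 6411/40, 8041/40]
after L5 α=1/3: [1387/10, 10211/60, 3567/20]
after L6 α=5/7: [4337/35, 20261/210, 14617/70]
= [124, 96, 209]

query (0,2) [L1,L2,L3,L4,L5] — begin 0,0,0
+L1 (α=1/3) → [22/3, 45, 206/3]
+L2 (α=1/4) → [147/4, 45, 153/2]
+L3 (α=1/7) → [617/14, 466/7, 89]
+L4 (α=2/5) → [2411/70, 540/7, 643/5]
+L5 (α=3/4) → [12911/280, 1017/7, 3643/20]
rounded: [46, 145, 182]


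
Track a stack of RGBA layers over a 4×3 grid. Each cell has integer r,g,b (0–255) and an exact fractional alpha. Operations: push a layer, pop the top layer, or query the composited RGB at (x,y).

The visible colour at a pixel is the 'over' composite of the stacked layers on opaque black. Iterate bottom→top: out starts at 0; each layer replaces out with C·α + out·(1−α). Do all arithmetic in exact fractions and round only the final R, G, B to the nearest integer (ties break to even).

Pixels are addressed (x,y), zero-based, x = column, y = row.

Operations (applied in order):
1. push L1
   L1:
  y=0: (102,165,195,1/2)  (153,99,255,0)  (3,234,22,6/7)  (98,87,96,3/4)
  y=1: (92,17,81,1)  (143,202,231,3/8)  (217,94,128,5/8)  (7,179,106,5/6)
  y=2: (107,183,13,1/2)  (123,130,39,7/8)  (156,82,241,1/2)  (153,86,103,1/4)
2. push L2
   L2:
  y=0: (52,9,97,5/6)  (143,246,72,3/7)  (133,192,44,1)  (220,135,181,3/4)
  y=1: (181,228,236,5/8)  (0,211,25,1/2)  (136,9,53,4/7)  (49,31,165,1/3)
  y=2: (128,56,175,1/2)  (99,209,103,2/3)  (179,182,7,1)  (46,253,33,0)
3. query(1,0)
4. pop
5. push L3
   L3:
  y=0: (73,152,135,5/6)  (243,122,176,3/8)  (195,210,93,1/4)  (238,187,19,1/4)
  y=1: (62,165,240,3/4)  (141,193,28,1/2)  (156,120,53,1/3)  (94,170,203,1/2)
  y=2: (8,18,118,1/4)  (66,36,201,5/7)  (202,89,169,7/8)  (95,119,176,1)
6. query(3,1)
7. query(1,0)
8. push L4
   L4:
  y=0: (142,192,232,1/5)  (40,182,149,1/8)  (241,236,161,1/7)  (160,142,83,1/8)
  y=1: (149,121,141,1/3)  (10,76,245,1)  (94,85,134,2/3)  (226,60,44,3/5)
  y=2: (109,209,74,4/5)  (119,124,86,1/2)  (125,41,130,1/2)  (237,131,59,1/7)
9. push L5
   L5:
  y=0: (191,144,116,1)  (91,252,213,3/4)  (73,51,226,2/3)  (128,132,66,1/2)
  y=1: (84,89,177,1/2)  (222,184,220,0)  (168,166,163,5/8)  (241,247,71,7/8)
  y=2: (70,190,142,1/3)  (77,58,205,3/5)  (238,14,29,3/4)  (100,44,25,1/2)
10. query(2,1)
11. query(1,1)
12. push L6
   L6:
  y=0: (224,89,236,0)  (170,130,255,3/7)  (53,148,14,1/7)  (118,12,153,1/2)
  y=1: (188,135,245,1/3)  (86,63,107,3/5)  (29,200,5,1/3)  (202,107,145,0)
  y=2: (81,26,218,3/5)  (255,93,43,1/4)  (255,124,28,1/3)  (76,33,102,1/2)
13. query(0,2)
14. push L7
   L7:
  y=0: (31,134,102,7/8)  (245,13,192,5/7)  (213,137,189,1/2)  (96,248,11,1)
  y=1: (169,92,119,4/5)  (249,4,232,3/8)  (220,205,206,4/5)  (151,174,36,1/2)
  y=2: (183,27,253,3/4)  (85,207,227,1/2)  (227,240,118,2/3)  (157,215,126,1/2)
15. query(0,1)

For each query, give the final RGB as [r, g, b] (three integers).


query (1,0) [L1,L2] — begin 0,0,0
L1 α=0: [0, 0, 0]
L2 α=3/7: [429/7, 738/7, 216/7]
→ [61, 105, 31]

(3,1) stack=L1,L3; from [0,0,0]:
+L1 (α=5/6) → [35/6, 895/6, 265/3]
+L3 (α=1/2) → [599/12, 1915/12, 437/3]
= [50, 160, 146]

query (1,0) [L1,L3] — begin 0,0,0
after L1 α=0: [0, 0, 0]
after L3 α=3/8: [729/8, 183/4, 66]
= [91, 46, 66]

(2,1) stack=L1,L3,L4,L5; from [0,0,0]:
+L1 (α=5/8) → [1085/8, 235/4, 80]
+L3 (α=1/3) → [1709/12, 475/6, 71]
+L4 (α=2/3) → [3965/36, 1495/18, 113]
+L5 (α=5/8) → [14045/96, 6475/48, 577/4]
rounded: [146, 135, 144]

at x=1,y=1 over L1,L3,L4,L5:
after L1 α=3/8: [429/8, 303/4, 693/8]
after L3 α=1/2: [1557/16, 1075/8, 917/16]
after L4 α=1: [10, 76, 245]
after L5 α=0: [10, 76, 245]
rounded: [10, 76, 245]

(0,2) stack=L1,L3,L4,L5,L6; from [0,0,0]:
L1 α=1/2: [107/2, 183/2, 13/2]
L3 α=1/4: [337/8, 585/8, 275/8]
L4 α=4/5: [765/8, 7273/40, 2643/40]
L5 α=1/3: [1045/12, 3691/20, 5483/60]
L6 α=3/5: [2503/30, 4471/50, 25103/150]
→ [83, 89, 167]

(0,1) stack=L1,L3,L4,L5,L6,L7; from [0,0,0]:
+L1 (α=1) → [92, 17, 81]
+L3 (α=3/4) → [139/2, 128, 801/4]
+L4 (α=1/3) → [96, 377/3, 361/2]
+L5 (α=1/2) → [90, 322/3, 715/4]
+L6 (α=1/3) → [368/3, 1049/9, 1205/6]
+L7 (α=4/5) → [2396/15, 4361/45, 4061/30]
→ [160, 97, 135]


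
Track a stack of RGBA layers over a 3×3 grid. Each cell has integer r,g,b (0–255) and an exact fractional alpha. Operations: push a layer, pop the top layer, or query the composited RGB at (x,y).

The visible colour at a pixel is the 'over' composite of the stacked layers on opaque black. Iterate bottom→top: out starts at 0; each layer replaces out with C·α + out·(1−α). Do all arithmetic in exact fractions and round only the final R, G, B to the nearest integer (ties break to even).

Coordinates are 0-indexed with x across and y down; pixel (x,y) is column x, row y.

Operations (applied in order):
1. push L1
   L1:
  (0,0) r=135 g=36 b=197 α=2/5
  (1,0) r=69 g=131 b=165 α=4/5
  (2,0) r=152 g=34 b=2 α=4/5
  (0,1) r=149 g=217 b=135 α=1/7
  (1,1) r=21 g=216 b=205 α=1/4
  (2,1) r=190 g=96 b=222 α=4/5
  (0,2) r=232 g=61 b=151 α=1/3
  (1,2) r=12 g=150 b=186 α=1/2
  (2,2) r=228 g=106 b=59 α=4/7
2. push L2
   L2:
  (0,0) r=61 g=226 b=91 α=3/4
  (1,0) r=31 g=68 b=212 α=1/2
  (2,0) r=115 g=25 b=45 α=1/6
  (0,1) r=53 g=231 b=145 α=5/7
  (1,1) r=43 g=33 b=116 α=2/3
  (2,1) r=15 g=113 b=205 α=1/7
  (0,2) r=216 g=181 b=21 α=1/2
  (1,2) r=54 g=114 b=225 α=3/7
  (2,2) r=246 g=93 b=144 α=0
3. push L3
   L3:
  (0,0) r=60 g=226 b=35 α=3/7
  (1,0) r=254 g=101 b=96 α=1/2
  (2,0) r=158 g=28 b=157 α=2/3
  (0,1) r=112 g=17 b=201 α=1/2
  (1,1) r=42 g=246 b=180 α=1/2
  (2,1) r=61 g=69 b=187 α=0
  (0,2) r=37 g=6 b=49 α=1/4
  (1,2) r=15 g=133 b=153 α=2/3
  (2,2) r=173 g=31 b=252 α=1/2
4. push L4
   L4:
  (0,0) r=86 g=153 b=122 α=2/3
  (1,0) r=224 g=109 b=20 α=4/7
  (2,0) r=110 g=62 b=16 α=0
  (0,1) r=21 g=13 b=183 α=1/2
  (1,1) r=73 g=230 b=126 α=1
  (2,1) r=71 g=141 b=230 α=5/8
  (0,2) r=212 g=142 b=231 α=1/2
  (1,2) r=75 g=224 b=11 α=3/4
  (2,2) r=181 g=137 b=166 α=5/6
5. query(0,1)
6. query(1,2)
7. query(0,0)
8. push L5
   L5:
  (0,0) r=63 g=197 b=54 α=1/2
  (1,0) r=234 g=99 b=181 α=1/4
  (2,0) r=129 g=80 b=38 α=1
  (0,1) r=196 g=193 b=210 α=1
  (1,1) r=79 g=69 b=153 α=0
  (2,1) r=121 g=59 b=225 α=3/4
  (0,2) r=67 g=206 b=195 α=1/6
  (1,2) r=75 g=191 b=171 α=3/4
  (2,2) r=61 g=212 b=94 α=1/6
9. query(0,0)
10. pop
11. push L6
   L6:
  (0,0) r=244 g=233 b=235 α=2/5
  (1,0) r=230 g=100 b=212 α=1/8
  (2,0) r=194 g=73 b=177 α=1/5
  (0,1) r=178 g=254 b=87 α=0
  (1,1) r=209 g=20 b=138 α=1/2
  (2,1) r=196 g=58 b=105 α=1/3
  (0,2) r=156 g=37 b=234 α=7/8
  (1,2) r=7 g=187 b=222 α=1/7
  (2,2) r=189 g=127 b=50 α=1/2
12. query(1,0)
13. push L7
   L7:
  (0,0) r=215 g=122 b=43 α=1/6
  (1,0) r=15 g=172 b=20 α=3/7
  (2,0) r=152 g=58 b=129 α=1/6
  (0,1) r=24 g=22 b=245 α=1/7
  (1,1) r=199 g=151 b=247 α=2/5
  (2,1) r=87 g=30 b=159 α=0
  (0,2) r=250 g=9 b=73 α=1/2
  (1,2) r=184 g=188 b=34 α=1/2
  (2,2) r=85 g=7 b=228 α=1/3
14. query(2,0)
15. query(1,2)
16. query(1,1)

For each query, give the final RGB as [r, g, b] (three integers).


query (0,1) [L1,L2,L3,L4] — begin 0,0,0
L1 α=1/7: [149/7, 31, 135/7]
L2 α=5/7: [2153/49, 1217/7, 5345/49]
L3 α=1/2: [7641/98, 668/7, 7597/49]
L4 α=1/2: [9699/196, 759/14, 8282/49]
= [49, 54, 169]

at x=1,y=2 over L1,L2,L3,L4:
L1 α=1/2: [6, 75, 93]
L2 α=3/7: [186/7, 642/7, 1047/7]
L3 α=2/3: [132/7, 2504/21, 1063/7]
L4 α=3/4: [1707/28, 4154/21, 647/14]
rounded: [61, 198, 46]

(0,0) stack=L1,L2,L3,L4; from [0,0,0]:
L1 α=2/5: [54, 72/5, 394/5]
L2 α=3/4: [237/4, 1731/10, 1759/20]
L3 α=3/7: [417/7, 6852/35, 2284/35]
L4 α=2/3: [1621/21, 5854/35, 3608/35]
= [77, 167, 103]

query (0,0) [L1,L2,L3,L4,L5] — begin 0,0,0
after L1 α=2/5: [54, 72/5, 394/5]
after L2 α=3/4: [237/4, 1731/10, 1759/20]
after L3 α=3/7: [417/7, 6852/35, 2284/35]
after L4 α=2/3: [1621/21, 5854/35, 3608/35]
after L5 α=1/2: [1472/21, 12749/70, 2749/35]
rounded: [70, 182, 79]

query (1,0) [L1,L2,L3,L4,L6] — begin 0,0,0
L1 α=4/5: [276/5, 524/5, 132]
L2 α=1/2: [431/10, 432/5, 172]
L3 α=1/2: [2971/20, 937/10, 134]
L4 α=4/7: [26833/140, 7171/70, 482/7]
L6 α=1/8: [31433/160, 8171/80, 347/4]
= [196, 102, 87]

(2,0) stack=L1,L2,L3,L4,L6,L7; from [0,0,0]:
after L1 α=4/5: [608/5, 136/5, 8/5]
after L2 α=1/6: [241/2, 161/6, 53/6]
after L3 α=2/3: [291/2, 497/18, 1937/18]
after L4 α=0: [291/2, 497/18, 1937/18]
after L6 α=1/5: [776/5, 1651/45, 5467/45]
after L7 α=1/6: [464/3, 2173/54, 3314/27]
= [155, 40, 123]

(1,2) stack=L1,L2,L3,L4,L6,L7; from [0,0,0]:
+L1 (α=1/2) → [6, 75, 93]
+L2 (α=3/7) → [186/7, 642/7, 1047/7]
+L3 (α=2/3) → [132/7, 2504/21, 1063/7]
+L4 (α=3/4) → [1707/28, 4154/21, 647/14]
+L6 (α=1/7) → [5219/98, 9617/49, 3495/49]
+L7 (α=1/2) → [23251/196, 18829/98, 5161/98]
→ [119, 192, 53]

(1,1) stack=L1,L2,L3,L4,L6,L7; from [0,0,0]:
after L1 α=1/4: [21/4, 54, 205/4]
after L2 α=2/3: [365/12, 40, 1133/12]
after L3 α=1/2: [869/24, 143, 3293/24]
after L4 α=1: [73, 230, 126]
after L6 α=1/2: [141, 125, 132]
after L7 α=2/5: [821/5, 677/5, 178]
→ [164, 135, 178]


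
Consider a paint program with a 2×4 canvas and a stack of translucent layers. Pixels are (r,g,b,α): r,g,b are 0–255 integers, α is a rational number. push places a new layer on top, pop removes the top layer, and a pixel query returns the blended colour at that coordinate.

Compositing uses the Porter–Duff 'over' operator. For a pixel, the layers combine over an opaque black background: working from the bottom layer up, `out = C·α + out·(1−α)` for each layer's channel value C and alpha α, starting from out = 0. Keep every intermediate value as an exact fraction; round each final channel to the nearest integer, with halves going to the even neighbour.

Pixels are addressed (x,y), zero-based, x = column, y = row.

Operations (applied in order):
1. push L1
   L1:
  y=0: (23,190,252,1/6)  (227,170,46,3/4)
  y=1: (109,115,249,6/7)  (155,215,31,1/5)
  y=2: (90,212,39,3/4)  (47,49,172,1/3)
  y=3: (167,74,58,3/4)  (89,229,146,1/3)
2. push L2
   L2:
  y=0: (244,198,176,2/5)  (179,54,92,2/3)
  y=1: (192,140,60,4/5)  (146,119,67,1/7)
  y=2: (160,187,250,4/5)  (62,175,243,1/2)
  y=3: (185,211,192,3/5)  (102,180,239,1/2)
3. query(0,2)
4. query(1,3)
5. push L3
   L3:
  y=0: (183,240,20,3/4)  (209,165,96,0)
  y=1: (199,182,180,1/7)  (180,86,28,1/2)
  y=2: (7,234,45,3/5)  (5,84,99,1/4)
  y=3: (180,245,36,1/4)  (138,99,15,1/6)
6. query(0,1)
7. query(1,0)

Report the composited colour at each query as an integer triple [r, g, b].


at x=0,y=2 over L1,L2:
L1 α=3/4: [135/2, 159, 117/4]
L2 α=4/5: [283/2, 907/5, 4117/20]
= [142, 181, 206]

query (1,3) [L1,L2] — begin 0,0,0
L1 α=1/3: [89/3, 229/3, 146/3]
L2 α=1/2: [395/6, 769/6, 863/6]
rounded: [66, 128, 144]

at x=0,y=1 over L1,L2,L3:
after L1 α=6/7: [654/7, 690/7, 1494/7]
after L2 α=4/5: [1206/7, 922/7, 3174/35]
after L3 α=1/7: [8629/49, 6806/49, 25344/245]
rounded: [176, 139, 103]

at x=1,y=0 over L1,L2,L3:
after L1 α=3/4: [681/4, 255/2, 69/2]
after L2 α=2/3: [2113/12, 157/2, 437/6]
after L3 α=0: [2113/12, 157/2, 437/6]
rounded: [176, 78, 73]


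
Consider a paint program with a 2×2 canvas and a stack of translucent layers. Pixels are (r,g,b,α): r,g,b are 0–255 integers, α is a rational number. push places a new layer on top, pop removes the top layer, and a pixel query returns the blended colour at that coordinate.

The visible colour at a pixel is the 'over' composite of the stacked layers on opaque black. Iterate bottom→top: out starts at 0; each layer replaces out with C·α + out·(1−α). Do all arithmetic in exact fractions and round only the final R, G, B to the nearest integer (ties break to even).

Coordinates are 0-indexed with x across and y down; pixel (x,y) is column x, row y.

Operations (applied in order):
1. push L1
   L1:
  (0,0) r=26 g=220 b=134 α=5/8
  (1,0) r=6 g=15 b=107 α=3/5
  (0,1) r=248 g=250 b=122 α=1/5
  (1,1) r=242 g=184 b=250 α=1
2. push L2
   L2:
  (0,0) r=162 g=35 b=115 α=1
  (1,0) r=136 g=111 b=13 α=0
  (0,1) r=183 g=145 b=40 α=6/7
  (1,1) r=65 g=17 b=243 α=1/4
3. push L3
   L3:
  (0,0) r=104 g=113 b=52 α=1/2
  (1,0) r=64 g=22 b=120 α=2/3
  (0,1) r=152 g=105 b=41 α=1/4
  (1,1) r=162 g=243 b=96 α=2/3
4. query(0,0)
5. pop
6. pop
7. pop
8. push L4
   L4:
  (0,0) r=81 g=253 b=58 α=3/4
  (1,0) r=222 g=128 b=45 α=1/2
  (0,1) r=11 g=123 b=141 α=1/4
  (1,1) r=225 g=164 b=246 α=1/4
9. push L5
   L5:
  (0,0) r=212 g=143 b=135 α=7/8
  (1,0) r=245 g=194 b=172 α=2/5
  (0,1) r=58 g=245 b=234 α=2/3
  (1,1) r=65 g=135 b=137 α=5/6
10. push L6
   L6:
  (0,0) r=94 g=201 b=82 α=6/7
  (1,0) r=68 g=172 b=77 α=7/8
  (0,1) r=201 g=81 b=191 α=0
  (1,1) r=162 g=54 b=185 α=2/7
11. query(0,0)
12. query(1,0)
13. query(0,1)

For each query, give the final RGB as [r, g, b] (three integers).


query (0,0) [L1,L2,L3] — begin 0,0,0
after L1 α=5/8: [65/4, 275/2, 335/4]
after L2 α=1: [162, 35, 115]
after L3 α=1/2: [133, 74, 167/2]
rounded: [133, 74, 84]

query (0,0) [L4,L5,L6] — begin 0,0,0
+L4 (α=3/4) → [243/4, 759/4, 87/2]
+L5 (α=7/8) → [6179/32, 4763/32, 1977/16]
+L6 (α=6/7) → [3461/32, 43355/224, 1407/16]
→ [108, 194, 88]

(1,0) stack=L4,L5,L6; from [0,0,0]:
L4 α=1/2: [111, 64, 45/2]
L5 α=2/5: [823/5, 116, 823/10]
L6 α=7/8: [3203/40, 165, 6213/80]
→ [80, 165, 78]

query (0,1) [L4,L5,L6] — begin 0,0,0
L4 α=1/4: [11/4, 123/4, 141/4]
L5 α=2/3: [475/12, 2083/12, 671/4]
L6 α=0: [475/12, 2083/12, 671/4]
→ [40, 174, 168]


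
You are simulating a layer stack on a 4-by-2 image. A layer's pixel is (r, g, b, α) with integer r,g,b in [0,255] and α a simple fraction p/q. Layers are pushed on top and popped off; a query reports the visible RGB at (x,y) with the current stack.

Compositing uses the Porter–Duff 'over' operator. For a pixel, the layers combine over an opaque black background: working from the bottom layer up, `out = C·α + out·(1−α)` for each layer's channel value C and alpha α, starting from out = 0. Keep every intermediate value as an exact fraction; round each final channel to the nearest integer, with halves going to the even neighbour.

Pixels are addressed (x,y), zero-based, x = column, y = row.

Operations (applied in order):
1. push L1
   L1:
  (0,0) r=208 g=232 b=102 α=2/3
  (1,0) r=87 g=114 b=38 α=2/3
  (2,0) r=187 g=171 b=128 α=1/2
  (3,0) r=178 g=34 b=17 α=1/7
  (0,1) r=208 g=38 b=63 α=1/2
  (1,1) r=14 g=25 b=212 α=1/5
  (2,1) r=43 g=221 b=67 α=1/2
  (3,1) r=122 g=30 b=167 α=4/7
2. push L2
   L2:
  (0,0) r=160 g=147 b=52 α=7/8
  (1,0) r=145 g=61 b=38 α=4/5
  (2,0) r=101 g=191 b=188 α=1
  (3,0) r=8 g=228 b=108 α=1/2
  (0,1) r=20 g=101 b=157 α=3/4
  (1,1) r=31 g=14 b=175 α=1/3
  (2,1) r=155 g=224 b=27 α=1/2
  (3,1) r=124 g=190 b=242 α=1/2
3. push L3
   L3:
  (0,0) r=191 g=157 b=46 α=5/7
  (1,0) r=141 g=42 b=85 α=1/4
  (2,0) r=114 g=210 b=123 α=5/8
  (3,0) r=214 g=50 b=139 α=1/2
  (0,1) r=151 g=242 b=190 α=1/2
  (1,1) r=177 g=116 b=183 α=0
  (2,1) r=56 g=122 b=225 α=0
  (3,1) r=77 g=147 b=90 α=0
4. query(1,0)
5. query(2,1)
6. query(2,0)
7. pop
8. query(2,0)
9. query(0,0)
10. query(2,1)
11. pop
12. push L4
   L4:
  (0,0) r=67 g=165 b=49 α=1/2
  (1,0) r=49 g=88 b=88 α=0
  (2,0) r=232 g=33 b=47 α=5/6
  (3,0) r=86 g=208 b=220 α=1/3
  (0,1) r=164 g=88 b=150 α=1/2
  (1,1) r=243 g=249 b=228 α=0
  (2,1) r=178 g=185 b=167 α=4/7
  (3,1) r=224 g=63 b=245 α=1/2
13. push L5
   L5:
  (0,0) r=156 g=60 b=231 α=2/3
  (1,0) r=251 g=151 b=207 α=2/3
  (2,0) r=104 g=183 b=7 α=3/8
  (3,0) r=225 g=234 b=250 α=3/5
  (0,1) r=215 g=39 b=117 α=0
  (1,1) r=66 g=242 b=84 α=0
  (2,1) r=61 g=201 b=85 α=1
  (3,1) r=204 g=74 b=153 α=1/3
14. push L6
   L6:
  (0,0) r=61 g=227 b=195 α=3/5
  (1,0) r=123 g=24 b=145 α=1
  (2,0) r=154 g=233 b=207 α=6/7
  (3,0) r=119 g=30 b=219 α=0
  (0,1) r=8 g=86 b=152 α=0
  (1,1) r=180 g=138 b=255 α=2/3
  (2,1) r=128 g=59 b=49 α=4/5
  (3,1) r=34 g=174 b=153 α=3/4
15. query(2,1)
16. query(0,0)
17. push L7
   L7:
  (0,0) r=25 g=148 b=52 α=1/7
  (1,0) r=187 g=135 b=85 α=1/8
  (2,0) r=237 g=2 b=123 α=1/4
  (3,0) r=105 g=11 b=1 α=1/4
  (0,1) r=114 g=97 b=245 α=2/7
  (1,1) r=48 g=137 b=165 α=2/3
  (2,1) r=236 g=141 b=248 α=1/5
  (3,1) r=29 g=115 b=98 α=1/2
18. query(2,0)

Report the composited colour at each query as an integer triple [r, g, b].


at x=1,y=0 over L1,L2,L3:
L1 α=2/3: [58, 76, 76/3]
L2 α=4/5: [638/5, 64, 532/15]
L3 α=1/4: [2619/20, 117/2, 957/20]
rounded: [131, 58, 48]

at x=2,y=1 over L1,L2,L3:
L1 α=1/2: [43/2, 221/2, 67/2]
L2 α=1/2: [353/4, 669/4, 121/4]
L3 α=0: [353/4, 669/4, 121/4]
→ [88, 167, 30]

query (2,0) [L1,L2,L3] — begin 0,0,0
L1 α=1/2: [187/2, 171/2, 64]
L2 α=1: [101, 191, 188]
L3 α=5/8: [873/8, 1623/8, 1179/8]
rounded: [109, 203, 147]

at x=2,y=0 over L1,L2:
L1 α=1/2: [187/2, 171/2, 64]
L2 α=1: [101, 191, 188]
= [101, 191, 188]

(0,0) stack=L1,L2; from [0,0,0]:
+L1 (α=2/3) → [416/3, 464/3, 68]
+L2 (α=7/8) → [472/3, 3551/24, 54]
→ [157, 148, 54]

at x=2,y=1 over L1,L2:
L1 α=1/2: [43/2, 221/2, 67/2]
L2 α=1/2: [353/4, 669/4, 121/4]
→ [88, 167, 30]

at x=2,y=1 over L1,L4,L5,L6:
+L1 (α=1/2) → [43/2, 221/2, 67/2]
+L4 (α=4/7) → [1553/14, 2143/14, 1537/14]
+L5 (α=1) → [61, 201, 85]
+L6 (α=4/5) → [573/5, 437/5, 281/5]
rounded: [115, 87, 56]

(0,0) stack=L1,L4,L5,L6; from [0,0,0]:
+L1 (α=2/3) → [416/3, 464/3, 68]
+L4 (α=1/2) → [617/6, 959/6, 117/2]
+L5 (α=2/3) → [2489/18, 1679/18, 347/2]
+L6 (α=3/5) → [4136/45, 7808/45, 932/5]
rounded: [92, 174, 186]

query (2,0) [L1,L4,L5,L6,L7] — begin 0,0,0
L1 α=1/2: [187/2, 171/2, 64]
L4 α=5/6: [2507/12, 167/4, 299/6]
L5 α=3/8: [16279/96, 3031/32, 1621/48]
L6 α=6/7: [104983/672, 47767/224, 61237/336]
L7 α=1/4: [158071/896, 143749/896, 75013/448]
= [176, 160, 167]


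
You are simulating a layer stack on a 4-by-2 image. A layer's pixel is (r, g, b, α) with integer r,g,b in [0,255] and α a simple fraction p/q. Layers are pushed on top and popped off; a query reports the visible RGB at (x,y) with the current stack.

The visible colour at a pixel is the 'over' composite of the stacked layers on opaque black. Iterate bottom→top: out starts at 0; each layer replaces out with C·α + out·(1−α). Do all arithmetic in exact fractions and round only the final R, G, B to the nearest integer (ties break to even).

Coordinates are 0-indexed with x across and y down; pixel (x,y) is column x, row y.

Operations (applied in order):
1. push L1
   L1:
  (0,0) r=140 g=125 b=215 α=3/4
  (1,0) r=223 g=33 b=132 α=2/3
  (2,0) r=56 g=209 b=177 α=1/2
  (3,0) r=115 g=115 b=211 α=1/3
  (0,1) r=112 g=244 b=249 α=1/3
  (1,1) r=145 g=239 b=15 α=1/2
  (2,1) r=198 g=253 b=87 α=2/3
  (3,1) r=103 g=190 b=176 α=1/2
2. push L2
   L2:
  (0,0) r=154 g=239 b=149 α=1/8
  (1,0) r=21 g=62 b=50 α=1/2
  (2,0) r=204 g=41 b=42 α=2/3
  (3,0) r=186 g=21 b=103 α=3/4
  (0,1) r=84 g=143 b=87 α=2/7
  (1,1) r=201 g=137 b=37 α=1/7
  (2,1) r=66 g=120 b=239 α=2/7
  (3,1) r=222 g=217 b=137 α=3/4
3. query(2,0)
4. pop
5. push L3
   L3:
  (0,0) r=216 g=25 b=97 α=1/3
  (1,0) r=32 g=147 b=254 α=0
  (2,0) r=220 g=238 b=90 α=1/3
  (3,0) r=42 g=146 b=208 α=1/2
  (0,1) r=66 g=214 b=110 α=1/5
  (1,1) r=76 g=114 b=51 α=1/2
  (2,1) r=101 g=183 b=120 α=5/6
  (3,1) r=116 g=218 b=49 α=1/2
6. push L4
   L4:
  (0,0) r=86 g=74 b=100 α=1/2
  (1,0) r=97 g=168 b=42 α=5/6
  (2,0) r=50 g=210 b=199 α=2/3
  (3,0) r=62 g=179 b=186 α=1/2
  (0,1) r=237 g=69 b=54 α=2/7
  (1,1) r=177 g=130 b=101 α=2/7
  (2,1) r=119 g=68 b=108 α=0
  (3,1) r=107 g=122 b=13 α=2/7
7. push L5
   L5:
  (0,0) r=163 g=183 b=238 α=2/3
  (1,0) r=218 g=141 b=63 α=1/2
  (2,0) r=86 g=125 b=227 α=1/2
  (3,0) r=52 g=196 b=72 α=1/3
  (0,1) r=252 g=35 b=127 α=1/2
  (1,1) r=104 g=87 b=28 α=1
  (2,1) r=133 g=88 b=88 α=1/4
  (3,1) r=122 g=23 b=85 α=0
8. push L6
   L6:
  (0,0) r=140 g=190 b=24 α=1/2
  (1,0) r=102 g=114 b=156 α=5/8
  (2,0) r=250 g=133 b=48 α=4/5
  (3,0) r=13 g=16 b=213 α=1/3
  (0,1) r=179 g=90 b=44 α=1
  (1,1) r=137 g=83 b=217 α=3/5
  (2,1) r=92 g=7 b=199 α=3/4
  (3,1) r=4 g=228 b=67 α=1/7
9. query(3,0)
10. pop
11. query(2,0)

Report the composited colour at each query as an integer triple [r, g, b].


query (2,0) [L1,L2] — begin 0,0,0
+L1 (α=1/2) → [28, 209/2, 177/2]
+L2 (α=2/3) → [436/3, 373/6, 115/2]
→ [145, 62, 58]

at x=3,y=0 over L1,L3,L4,L5,L6:
L1 α=1/3: [115/3, 115/3, 211/3]
L3 α=1/2: [241/6, 553/6, 835/6]
L4 α=1/2: [613/12, 1627/12, 1951/12]
L5 α=1/3: [925/18, 2803/18, 2383/18]
L6 α=1/3: [1042/27, 2947/27, 4300/27]
rounded: [39, 109, 159]

(2,0) stack=L1,L3,L4,L5; from [0,0,0]:
L1 α=1/2: [28, 209/2, 177/2]
L3 α=1/3: [92, 149, 89]
L4 α=2/3: [64, 569/3, 487/3]
L5 α=1/2: [75, 472/3, 584/3]
rounded: [75, 157, 195]


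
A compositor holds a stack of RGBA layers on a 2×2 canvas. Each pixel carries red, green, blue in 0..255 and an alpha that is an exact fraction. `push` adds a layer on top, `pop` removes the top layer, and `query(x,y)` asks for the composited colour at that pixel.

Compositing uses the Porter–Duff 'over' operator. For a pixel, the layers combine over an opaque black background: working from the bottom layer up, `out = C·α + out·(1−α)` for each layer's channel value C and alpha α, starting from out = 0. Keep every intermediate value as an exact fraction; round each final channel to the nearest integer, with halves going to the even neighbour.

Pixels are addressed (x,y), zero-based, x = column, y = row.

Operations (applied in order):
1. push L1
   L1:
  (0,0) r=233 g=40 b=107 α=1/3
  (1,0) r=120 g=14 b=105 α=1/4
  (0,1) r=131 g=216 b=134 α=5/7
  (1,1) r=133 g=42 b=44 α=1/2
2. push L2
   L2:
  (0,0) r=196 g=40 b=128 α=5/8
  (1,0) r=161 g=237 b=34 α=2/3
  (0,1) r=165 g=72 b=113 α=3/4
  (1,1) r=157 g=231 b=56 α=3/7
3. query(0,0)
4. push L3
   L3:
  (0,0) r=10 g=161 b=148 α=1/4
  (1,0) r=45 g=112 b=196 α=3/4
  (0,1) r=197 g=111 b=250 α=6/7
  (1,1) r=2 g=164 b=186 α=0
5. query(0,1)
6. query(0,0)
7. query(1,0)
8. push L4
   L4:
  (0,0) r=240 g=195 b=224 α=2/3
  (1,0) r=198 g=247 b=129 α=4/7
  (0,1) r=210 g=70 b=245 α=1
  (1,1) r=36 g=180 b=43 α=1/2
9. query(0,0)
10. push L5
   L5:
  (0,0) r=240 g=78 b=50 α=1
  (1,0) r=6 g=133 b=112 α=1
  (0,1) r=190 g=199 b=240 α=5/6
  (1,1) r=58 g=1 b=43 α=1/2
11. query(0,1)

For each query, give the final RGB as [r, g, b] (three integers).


query (0,0) [L1,L2] — begin 0,0,0
+L1 (α=1/3) → [233/3, 40/3, 107/3]
+L2 (α=5/8) → [1213/8, 30, 747/8]
rounded: [152, 30, 93]

at x=0,y=1 over L1,L2,L3:
after L1 α=5/7: [655/7, 1080/7, 670/7]
after L2 α=3/4: [1030/7, 648/7, 3043/28]
after L3 α=6/7: [9304/49, 5310/49, 45043/196]
= [190, 108, 230]

(0,0) stack=L1,L2,L3; from [0,0,0]:
after L1 α=1/3: [233/3, 40/3, 107/3]
after L2 α=5/8: [1213/8, 30, 747/8]
after L3 α=1/4: [3719/32, 251/4, 3425/32]
= [116, 63, 107]

query (1,0) [L1,L2,L3] — begin 0,0,0
L1 α=1/4: [30, 7/2, 105/4]
L2 α=2/3: [352/3, 955/6, 377/12]
L3 α=3/4: [757/12, 2971/24, 7433/48]
= [63, 124, 155]

query (0,0) [L1,L2,L3,L4] — begin 0,0,0
after L1 α=1/3: [233/3, 40/3, 107/3]
after L2 α=5/8: [1213/8, 30, 747/8]
after L3 α=1/4: [3719/32, 251/4, 3425/32]
after L4 α=2/3: [19079/96, 1811/12, 17761/96]
= [199, 151, 185]

query (0,1) [L1,L2,L3,L4,L5] — begin 0,0,0
L1 α=5/7: [655/7, 1080/7, 670/7]
L2 α=3/4: [1030/7, 648/7, 3043/28]
L3 α=6/7: [9304/49, 5310/49, 45043/196]
L4 α=1: [210, 70, 245]
L5 α=5/6: [580/3, 355/2, 1445/6]
→ [193, 178, 241]


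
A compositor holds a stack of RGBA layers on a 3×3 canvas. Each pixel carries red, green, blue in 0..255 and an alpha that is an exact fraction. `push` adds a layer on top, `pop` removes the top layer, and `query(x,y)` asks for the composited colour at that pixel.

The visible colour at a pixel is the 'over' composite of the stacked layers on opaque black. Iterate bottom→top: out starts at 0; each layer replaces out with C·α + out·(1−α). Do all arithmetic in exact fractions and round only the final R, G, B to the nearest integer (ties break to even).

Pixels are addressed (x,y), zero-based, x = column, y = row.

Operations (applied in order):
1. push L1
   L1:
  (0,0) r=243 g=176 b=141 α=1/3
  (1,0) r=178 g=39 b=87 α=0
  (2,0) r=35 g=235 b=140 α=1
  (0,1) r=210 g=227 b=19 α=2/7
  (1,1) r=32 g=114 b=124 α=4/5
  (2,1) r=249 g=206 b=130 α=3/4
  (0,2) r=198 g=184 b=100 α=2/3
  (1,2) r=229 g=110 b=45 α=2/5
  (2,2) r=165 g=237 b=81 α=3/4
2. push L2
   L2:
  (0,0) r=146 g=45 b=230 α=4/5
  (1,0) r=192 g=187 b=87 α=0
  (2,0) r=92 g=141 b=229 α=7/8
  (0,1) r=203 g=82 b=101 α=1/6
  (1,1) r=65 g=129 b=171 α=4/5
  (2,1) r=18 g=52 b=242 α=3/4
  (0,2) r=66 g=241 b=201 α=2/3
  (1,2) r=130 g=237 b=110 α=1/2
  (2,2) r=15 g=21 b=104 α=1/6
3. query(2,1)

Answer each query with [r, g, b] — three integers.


query (2,1) [L1,L2] — begin 0,0,0
after L1 α=3/4: [747/4, 309/2, 195/2]
after L2 α=3/4: [963/16, 621/8, 1647/8]
rounded: [60, 78, 206]


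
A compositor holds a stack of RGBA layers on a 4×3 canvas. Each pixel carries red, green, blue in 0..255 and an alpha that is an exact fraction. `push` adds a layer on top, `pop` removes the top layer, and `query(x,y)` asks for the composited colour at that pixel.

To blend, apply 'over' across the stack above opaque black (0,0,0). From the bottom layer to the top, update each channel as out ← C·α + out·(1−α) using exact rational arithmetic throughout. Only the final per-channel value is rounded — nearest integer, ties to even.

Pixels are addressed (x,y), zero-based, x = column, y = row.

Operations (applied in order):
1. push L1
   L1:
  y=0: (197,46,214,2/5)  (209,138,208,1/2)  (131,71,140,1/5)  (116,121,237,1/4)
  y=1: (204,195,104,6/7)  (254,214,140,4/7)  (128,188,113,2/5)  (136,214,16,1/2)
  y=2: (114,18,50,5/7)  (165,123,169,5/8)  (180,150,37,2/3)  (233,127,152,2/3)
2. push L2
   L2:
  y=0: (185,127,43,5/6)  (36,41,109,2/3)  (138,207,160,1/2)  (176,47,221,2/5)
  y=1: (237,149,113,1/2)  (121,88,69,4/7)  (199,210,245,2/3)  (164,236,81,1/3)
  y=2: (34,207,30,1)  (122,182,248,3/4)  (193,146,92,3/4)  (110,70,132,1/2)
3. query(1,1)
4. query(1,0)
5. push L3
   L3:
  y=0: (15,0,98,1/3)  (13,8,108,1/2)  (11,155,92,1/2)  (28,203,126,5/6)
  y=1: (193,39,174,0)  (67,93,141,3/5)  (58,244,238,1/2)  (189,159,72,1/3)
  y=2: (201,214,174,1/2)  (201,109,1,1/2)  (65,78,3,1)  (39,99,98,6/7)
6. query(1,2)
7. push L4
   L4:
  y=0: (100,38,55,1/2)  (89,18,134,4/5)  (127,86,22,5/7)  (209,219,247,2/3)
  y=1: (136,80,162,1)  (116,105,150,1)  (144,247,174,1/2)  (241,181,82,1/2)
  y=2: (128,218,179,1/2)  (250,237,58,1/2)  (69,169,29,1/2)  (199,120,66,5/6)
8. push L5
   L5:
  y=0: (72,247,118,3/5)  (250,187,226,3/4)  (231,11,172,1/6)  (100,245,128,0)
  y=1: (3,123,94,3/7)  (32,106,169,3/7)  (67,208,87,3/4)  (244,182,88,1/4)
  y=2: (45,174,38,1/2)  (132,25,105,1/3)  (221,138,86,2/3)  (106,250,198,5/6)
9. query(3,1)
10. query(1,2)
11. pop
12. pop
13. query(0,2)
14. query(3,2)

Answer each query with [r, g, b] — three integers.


(1,1) stack=L1,L2; from [0,0,0]:
after L1 α=4/7: [1016/7, 856/7, 80]
after L2 α=4/7: [6436/49, 5032/49, 516/7]
= [131, 103, 74]

query (1,0) [L1,L2] — begin 0,0,0
+L1 (α=1/2) → [209/2, 69, 104]
+L2 (α=2/3) → [353/6, 151/3, 322/3]
= [59, 50, 107]

(1,2) stack=L1,L2,L3; from [0,0,0]:
L1 α=5/8: [825/8, 615/8, 845/8]
L2 α=3/4: [3753/32, 4983/32, 6797/32]
L3 α=1/2: [10185/64, 8471/64, 6829/64]
→ [159, 132, 107]

at x=3,y=1 over L1,L2,L3,L4,L5:
+L1 (α=1/2) → [68, 107, 8]
+L2 (α=1/3) → [100, 150, 97/3]
+L3 (α=1/3) → [389/3, 153, 410/9]
+L4 (α=1/2) → [556/3, 167, 574/9]
+L5 (α=1/4) → [200, 683/4, 419/6]
= [200, 171, 70]

at x=1,y=2 over L1,L2,L3,L4,L5:
L1 α=5/8: [825/8, 615/8, 845/8]
L2 α=3/4: [3753/32, 4983/32, 6797/32]
L3 α=1/2: [10185/64, 8471/64, 6829/64]
L4 α=1/2: [26185/128, 23639/128, 10541/128]
L5 α=1/3: [34633/192, 8413/64, 17261/192]
rounded: [180, 131, 90]

at x=0,y=2 over L1,L2,L3:
L1 α=5/7: [570/7, 90/7, 250/7]
L2 α=1: [34, 207, 30]
L3 α=1/2: [235/2, 421/2, 102]
→ [118, 210, 102]

(3,2) stack=L1,L2,L3; from [0,0,0]:
L1 α=2/3: [466/3, 254/3, 304/3]
L2 α=1/2: [398/3, 232/3, 350/3]
L3 α=6/7: [1100/21, 2014/21, 302/3]
rounded: [52, 96, 101]


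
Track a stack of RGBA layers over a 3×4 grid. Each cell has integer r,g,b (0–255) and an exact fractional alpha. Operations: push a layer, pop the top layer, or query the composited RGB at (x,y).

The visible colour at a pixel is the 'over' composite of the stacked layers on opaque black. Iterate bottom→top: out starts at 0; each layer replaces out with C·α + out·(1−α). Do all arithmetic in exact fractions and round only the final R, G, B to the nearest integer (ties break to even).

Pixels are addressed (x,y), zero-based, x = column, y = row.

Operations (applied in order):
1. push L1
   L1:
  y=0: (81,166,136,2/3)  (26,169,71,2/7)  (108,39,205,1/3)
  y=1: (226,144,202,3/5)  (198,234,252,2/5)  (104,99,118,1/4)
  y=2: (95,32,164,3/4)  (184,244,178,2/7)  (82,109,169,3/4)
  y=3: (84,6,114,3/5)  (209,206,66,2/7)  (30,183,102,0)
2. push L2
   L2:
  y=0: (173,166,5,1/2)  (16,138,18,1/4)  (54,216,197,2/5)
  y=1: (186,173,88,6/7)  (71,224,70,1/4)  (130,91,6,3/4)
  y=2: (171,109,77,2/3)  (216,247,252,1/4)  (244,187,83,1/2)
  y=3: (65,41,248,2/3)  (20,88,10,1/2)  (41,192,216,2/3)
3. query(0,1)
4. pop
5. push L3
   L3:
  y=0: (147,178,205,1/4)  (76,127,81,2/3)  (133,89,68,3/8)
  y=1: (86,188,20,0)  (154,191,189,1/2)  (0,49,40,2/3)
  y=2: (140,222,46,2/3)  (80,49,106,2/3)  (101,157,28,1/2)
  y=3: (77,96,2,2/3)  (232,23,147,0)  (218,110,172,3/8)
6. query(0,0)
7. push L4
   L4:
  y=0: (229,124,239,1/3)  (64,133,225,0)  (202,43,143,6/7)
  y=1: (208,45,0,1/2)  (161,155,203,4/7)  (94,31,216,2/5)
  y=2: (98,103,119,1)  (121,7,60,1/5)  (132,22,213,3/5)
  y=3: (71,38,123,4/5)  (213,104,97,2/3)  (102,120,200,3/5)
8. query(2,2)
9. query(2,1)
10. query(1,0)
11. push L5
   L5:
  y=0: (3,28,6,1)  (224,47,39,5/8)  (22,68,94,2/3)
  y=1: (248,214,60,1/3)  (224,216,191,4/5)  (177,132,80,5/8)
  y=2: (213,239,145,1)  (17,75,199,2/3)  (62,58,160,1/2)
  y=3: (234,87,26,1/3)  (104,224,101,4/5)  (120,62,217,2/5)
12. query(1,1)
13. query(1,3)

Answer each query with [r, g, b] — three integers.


query (0,1) [L1,L2] — begin 0,0,0
after L1 α=3/5: [678/5, 432/5, 606/5]
after L2 α=6/7: [894/5, 5622/35, 3246/35]
→ [179, 161, 93]

at x=0,y=0 over L1,L3:
after L1 α=2/3: [54, 332/3, 272/3]
after L3 α=1/4: [309/4, 255/2, 477/4]
→ [77, 128, 119]

query (2,2) [L1,L3,L4] — begin 0,0,0
after L1 α=3/4: [123/2, 327/4, 507/4]
after L3 α=1/2: [325/4, 955/8, 619/8]
after L4 α=3/5: [1117/10, 1219/20, 635/4]
= [112, 61, 159]

query (2,1) [L1,L3,L4] — begin 0,0,0
after L1 α=1/4: [26, 99/4, 59/2]
after L3 α=2/3: [26/3, 491/12, 73/2]
after L4 α=2/5: [214/5, 739/20, 1083/10]
rounded: [43, 37, 108]

query (1,0) [L1,L3,L4] — begin 0,0,0
+L1 (α=2/7) → [52/7, 338/7, 142/7]
+L3 (α=2/3) → [372/7, 2116/21, 1276/21]
+L4 (α=0) → [372/7, 2116/21, 1276/21]
→ [53, 101, 61]

at x=1,y=1 over L1,L3,L4,L5:
after L1 α=2/5: [396/5, 468/5, 504/5]
after L3 α=1/2: [583/5, 1423/10, 1449/10]
after L4 α=4/7: [4969/35, 10469/70, 1781/10]
after L5 α=4/5: [36329/175, 70949/350, 9421/50]
→ [208, 203, 188]

query (1,3) [L1,L3,L4,L5] — begin 0,0,0
L1 α=2/7: [418/7, 412/7, 132/7]
L3 α=0: [418/7, 412/7, 132/7]
L4 α=2/3: [3400/21, 1868/21, 1490/21]
L5 α=4/5: [12136/105, 20684/105, 9974/105]
= [116, 197, 95]
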